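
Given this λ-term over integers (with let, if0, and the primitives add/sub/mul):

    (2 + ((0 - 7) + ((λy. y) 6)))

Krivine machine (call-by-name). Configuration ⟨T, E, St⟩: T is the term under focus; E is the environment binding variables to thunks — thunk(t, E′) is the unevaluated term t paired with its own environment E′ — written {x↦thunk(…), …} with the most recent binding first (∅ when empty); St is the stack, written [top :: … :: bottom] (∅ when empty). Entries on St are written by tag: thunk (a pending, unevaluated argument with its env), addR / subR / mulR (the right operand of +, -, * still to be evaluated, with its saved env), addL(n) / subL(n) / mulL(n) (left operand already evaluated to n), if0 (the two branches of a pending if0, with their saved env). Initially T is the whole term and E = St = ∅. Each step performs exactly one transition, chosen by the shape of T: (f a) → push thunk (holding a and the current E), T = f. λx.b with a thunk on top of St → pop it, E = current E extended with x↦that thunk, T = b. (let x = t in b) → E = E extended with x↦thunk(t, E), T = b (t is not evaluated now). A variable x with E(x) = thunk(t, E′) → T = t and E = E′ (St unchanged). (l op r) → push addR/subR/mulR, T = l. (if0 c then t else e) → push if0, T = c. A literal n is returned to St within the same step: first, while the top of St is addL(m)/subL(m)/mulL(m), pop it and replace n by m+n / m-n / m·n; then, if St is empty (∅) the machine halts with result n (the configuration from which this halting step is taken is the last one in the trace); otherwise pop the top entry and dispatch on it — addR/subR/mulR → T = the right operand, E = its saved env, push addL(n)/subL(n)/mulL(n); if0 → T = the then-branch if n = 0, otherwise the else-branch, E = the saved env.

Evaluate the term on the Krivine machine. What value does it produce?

Answer: 1

Derivation:
[0] ⟨T=(2 + ((0 - 7) + ((λy. y) 6))); E=∅; St=∅⟩
[1] ⟨T=2; E=∅; St=[addR]⟩
[2] ⟨T=((0 - 7) + ((λy. y) 6)); E=∅; St=[addL(2)]⟩
[3] ⟨T=(0 - 7); E=∅; St=[addR :: addL(2)]⟩
[4] ⟨T=0; E=∅; St=[subR :: addR :: addL(2)]⟩
[5] ⟨T=7; E=∅; St=[subL(0) :: addR :: addL(2)]⟩
[6] ⟨T=((λy. y) 6); E=∅; St=[addL(-7) :: addL(2)]⟩
[7] ⟨T=(λy. y); E=∅; St=[thunk :: addL(-7) :: addL(2)]⟩
[8] ⟨T=y; E={y↦thunk(6, ∅)}; St=[addL(-7) :: addL(2)]⟩
[9] ⟨T=6; E=∅; St=[addL(-7) :: addL(2)]⟩
→ final value 1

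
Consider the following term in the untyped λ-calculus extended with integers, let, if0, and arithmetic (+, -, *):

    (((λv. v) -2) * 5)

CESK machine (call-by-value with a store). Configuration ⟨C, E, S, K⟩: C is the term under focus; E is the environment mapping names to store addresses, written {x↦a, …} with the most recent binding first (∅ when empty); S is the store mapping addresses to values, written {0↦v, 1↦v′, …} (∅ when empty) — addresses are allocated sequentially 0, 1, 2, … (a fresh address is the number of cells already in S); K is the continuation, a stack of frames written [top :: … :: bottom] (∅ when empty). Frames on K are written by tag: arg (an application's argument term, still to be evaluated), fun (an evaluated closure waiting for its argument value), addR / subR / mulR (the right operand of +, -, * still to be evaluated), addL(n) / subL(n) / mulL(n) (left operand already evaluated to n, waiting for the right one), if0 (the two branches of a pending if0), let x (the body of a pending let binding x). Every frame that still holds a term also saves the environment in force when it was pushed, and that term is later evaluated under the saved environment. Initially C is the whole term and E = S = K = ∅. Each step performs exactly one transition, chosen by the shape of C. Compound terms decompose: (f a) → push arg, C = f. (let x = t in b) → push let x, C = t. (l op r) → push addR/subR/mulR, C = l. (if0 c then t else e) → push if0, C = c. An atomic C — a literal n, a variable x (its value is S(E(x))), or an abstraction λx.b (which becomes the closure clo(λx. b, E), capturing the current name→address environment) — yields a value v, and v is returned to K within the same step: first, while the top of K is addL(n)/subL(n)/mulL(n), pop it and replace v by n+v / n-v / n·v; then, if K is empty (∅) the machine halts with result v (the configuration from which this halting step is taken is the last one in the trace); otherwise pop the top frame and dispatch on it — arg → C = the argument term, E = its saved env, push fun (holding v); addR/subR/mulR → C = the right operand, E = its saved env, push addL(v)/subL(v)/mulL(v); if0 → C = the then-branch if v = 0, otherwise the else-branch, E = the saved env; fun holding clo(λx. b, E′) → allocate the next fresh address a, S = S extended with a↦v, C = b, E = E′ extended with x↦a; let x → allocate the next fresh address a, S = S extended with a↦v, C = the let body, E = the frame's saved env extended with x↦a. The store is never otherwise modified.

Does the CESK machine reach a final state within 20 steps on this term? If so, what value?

Answer: -10

Machine steps:
step 0: ⟨C=(((λv. v) -2) * 5); E=∅; S=∅; K=∅⟩
step 1: ⟨C=((λv. v) -2); E=∅; S=∅; K=[mulR]⟩
step 2: ⟨C=(λv. v); E=∅; S=∅; K=[arg :: mulR]⟩
step 3: ⟨C=-2; E=∅; S=∅; K=[fun :: mulR]⟩
step 4: ⟨C=v; E={v↦0}; S={0↦-2}; K=[mulR]⟩
step 5: ⟨C=5; E=∅; S={0↦-2}; K=[mulL(-2)]⟩
→ final value -10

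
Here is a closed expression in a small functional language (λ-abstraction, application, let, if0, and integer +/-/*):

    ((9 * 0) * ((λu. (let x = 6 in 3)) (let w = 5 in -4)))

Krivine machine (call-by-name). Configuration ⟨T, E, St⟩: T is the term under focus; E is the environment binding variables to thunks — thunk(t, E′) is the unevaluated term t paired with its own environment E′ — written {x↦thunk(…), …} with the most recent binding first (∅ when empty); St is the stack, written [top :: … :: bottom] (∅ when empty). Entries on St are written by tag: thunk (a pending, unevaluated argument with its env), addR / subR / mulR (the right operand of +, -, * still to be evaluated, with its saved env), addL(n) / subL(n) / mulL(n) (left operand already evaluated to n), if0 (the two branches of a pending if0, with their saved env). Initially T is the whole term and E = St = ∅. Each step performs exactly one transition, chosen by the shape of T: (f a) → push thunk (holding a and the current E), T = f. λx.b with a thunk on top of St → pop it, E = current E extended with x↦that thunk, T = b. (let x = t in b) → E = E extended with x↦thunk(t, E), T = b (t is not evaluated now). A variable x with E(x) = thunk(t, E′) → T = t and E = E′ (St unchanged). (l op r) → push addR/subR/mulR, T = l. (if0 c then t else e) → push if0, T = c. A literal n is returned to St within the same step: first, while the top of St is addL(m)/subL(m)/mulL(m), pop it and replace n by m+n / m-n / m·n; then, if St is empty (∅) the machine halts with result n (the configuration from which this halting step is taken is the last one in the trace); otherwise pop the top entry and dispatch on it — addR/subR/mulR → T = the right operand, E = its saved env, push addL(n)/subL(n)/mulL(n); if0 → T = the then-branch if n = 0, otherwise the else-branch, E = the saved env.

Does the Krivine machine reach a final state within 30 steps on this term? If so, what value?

step 0: <T=((9 * 0) * ((λu. (let x = 6 in 3)) (let w = 5 in -4))), E=∅, St=∅>
step 1: <T=(9 * 0), E=∅, St=[mulR]>
step 2: <T=9, E=∅, St=[mulR :: mulR]>
step 3: <T=0, E=∅, St=[mulL(9) :: mulR]>
step 4: <T=((λu. (let x = 6 in 3)) (let w = 5 in -4)), E=∅, St=[mulL(0)]>
step 5: <T=(λu. (let x = 6 in 3)), E=∅, St=[thunk :: mulL(0)]>
step 6: <T=(let x = 6 in 3), E={u↦thunk((let w = 5 in -4), ∅)}, St=[mulL(0)]>
step 7: <T=3, E={x↦thunk(6, {u↦thunk((let w = 5 in -4), ∅)}), u↦thunk((let w = 5 in -4), ∅)}, St=[mulL(0)]>
→ final value 0

Answer: 0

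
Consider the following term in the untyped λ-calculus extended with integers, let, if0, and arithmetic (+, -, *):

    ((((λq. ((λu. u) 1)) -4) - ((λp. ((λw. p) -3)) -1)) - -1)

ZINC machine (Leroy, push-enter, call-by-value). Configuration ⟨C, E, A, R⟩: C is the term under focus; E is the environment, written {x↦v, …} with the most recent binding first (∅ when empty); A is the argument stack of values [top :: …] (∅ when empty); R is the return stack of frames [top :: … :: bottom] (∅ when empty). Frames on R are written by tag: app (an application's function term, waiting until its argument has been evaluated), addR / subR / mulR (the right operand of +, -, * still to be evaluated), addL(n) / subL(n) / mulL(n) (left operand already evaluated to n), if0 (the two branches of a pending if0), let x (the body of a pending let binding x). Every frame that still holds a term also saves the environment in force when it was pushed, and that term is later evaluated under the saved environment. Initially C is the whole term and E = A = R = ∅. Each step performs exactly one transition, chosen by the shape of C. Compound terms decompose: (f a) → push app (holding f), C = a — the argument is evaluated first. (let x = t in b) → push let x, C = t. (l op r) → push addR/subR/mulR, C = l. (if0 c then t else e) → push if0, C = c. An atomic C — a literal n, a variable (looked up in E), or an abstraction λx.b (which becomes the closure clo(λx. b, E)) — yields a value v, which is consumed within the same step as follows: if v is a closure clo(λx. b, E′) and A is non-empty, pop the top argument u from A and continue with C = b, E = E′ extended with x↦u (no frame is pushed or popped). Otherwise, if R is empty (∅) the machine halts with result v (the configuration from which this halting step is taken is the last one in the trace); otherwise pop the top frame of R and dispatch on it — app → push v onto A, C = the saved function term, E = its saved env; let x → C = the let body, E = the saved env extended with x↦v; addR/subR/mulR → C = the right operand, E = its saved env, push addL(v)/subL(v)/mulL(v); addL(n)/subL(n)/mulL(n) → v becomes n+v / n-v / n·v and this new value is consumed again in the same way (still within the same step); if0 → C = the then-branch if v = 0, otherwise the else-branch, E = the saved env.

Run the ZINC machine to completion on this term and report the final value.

[0] <C=((((λq. ((λu. u) 1)) -4) - ((λp. ((λw. p) -3)) -1)) - -1), E=∅, A=∅, R=∅>
[1] <C=(((λq. ((λu. u) 1)) -4) - ((λp. ((λw. p) -3)) -1)), E=∅, A=∅, R=[subR]>
[2] <C=((λq. ((λu. u) 1)) -4), E=∅, A=∅, R=[subR :: subR]>
[3] <C=-4, E=∅, A=∅, R=[app :: subR :: subR]>
[4] <C=(λq. ((λu. u) 1)), E=∅, A=[-4], R=[subR :: subR]>
[5] <C=((λu. u) 1), E={q↦-4}, A=∅, R=[subR :: subR]>
[6] <C=1, E={q↦-4}, A=∅, R=[app :: subR :: subR]>
[7] <C=(λu. u), E={q↦-4}, A=[1], R=[subR :: subR]>
[8] <C=u, E={u↦1, q↦-4}, A=∅, R=[subR :: subR]>
[9] <C=((λp. ((λw. p) -3)) -1), E=∅, A=∅, R=[subL(1) :: subR]>
[10] <C=-1, E=∅, A=∅, R=[app :: subL(1) :: subR]>
[11] <C=(λp. ((λw. p) -3)), E=∅, A=[-1], R=[subL(1) :: subR]>
[12] <C=((λw. p) -3), E={p↦-1}, A=∅, R=[subL(1) :: subR]>
[13] <C=-3, E={p↦-1}, A=∅, R=[app :: subL(1) :: subR]>
[14] <C=(λw. p), E={p↦-1}, A=[-3], R=[subL(1) :: subR]>
[15] <C=p, E={w↦-3, p↦-1}, A=∅, R=[subL(1) :: subR]>
[16] <C=-1, E=∅, A=∅, R=[subL(2)]>
→ final value 3

Answer: 3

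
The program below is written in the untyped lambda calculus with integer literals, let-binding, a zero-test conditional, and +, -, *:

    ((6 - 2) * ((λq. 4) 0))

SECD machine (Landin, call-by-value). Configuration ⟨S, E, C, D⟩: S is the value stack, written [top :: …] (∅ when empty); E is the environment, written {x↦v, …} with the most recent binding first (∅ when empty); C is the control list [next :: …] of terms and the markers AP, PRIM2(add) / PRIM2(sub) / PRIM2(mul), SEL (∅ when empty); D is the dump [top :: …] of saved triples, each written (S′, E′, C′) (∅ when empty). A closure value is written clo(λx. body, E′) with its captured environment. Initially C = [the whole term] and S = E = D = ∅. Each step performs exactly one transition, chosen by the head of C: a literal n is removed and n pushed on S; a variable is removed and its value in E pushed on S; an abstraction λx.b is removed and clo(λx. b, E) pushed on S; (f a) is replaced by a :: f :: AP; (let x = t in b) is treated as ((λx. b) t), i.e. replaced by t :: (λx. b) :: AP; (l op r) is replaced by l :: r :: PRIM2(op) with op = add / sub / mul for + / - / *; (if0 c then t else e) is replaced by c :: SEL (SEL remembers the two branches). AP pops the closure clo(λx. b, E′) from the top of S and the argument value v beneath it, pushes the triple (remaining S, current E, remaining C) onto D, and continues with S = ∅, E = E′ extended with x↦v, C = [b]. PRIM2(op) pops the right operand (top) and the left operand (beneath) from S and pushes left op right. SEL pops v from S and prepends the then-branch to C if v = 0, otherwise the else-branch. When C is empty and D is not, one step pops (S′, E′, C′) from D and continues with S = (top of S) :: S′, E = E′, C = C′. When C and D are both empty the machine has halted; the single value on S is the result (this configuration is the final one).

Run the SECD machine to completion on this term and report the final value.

[0] <S=∅, E=∅, C=[((6 - 2) * ((λq. 4) 0))], D=∅>
[1] <S=∅, E=∅, C=[(6 - 2) :: ((λq. 4) 0) :: PRIM2(mul)], D=∅>
[2] <S=∅, E=∅, C=[6 :: 2 :: PRIM2(sub) :: ((λq. 4) 0) :: PRIM2(mul)], D=∅>
[3] <S=[6], E=∅, C=[2 :: PRIM2(sub) :: ((λq. 4) 0) :: PRIM2(mul)], D=∅>
[4] <S=[2 :: 6], E=∅, C=[PRIM2(sub) :: ((λq. 4) 0) :: PRIM2(mul)], D=∅>
[5] <S=[4], E=∅, C=[((λq. 4) 0) :: PRIM2(mul)], D=∅>
[6] <S=[4], E=∅, C=[0 :: (λq. 4) :: AP :: PRIM2(mul)], D=∅>
[7] <S=[0 :: 4], E=∅, C=[(λq. 4) :: AP :: PRIM2(mul)], D=∅>
[8] <S=[clo(λq. 4, ∅) :: 0 :: 4], E=∅, C=[AP :: PRIM2(mul)], D=∅>
[9] <S=∅, E={q↦0}, C=[4], D=[([4], ∅, [PRIM2(mul)])]>
[10] <S=[4], E={q↦0}, C=∅, D=[([4], ∅, [PRIM2(mul)])]>
[11] <S=[4 :: 4], E=∅, C=[PRIM2(mul)], D=∅>
[12] <S=[16], E=∅, C=∅, D=∅>
→ final value 16

Answer: 16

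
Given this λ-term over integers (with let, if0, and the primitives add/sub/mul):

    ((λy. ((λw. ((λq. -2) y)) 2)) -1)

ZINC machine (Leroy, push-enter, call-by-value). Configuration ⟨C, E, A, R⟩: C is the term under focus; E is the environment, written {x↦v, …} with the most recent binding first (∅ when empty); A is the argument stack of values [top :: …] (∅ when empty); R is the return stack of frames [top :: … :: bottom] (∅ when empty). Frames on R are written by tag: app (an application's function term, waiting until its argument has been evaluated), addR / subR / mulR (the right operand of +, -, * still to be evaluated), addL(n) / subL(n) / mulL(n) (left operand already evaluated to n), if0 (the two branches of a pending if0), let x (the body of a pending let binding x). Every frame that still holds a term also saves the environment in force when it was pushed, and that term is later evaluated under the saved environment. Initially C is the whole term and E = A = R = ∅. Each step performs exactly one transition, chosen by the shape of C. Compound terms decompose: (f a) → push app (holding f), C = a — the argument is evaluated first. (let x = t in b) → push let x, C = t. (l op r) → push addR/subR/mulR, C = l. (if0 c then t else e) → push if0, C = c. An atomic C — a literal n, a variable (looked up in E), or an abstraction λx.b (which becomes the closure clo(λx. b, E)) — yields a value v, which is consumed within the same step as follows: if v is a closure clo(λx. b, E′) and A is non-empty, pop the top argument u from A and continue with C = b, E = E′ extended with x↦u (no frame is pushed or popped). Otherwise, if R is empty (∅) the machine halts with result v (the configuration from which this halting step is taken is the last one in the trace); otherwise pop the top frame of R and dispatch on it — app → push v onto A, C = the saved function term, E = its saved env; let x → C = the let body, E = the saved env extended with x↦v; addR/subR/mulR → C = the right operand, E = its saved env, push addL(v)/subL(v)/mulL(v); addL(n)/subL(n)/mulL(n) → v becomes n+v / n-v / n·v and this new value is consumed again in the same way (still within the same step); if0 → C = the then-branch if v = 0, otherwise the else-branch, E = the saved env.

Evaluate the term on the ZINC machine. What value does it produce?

Answer: -2

Machine steps:
step 0: <C=((λy. ((λw. ((λq. -2) y)) 2)) -1), E=∅, A=∅, R=∅>
step 1: <C=-1, E=∅, A=∅, R=[app]>
step 2: <C=(λy. ((λw. ((λq. -2) y)) 2)), E=∅, A=[-1], R=∅>
step 3: <C=((λw. ((λq. -2) y)) 2), E={y↦-1}, A=∅, R=∅>
step 4: <C=2, E={y↦-1}, A=∅, R=[app]>
step 5: <C=(λw. ((λq. -2) y)), E={y↦-1}, A=[2], R=∅>
step 6: <C=((λq. -2) y), E={w↦2, y↦-1}, A=∅, R=∅>
step 7: <C=y, E={w↦2, y↦-1}, A=∅, R=[app]>
step 8: <C=(λq. -2), E={w↦2, y↦-1}, A=[-1], R=∅>
step 9: <C=-2, E={q↦-1, w↦2, y↦-1}, A=∅, R=∅>
→ final value -2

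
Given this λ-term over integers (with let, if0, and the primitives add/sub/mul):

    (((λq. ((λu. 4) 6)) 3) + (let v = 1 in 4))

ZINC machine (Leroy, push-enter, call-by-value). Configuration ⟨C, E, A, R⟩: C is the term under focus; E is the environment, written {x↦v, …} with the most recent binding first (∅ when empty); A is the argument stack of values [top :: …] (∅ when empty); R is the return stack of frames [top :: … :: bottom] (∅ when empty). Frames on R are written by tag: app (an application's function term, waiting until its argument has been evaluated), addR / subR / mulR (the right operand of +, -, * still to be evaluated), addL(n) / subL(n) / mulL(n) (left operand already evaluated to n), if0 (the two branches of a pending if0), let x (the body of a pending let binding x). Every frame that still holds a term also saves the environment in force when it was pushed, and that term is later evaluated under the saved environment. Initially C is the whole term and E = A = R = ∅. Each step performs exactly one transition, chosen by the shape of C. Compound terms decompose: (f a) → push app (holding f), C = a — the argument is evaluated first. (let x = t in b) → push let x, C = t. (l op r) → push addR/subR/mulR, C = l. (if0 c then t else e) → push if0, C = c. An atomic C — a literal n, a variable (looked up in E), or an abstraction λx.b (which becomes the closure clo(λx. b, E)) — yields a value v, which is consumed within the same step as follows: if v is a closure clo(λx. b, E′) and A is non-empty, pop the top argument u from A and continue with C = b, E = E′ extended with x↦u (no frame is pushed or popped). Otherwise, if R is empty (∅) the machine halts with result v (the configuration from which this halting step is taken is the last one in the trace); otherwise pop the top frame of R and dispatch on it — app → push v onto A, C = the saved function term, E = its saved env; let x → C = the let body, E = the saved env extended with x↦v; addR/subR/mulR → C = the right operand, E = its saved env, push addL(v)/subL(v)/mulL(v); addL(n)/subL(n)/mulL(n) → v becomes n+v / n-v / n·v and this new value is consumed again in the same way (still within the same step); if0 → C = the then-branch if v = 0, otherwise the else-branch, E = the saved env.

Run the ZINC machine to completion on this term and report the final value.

step 0: [C=(((λq. ((λu. 4) 6)) 3) + (let v = 1 in 4)) | E=∅ | A=∅ | R=∅]
step 1: [C=((λq. ((λu. 4) 6)) 3) | E=∅ | A=∅ | R=[addR]]
step 2: [C=3 | E=∅ | A=∅ | R=[app :: addR]]
step 3: [C=(λq. ((λu. 4) 6)) | E=∅ | A=[3] | R=[addR]]
step 4: [C=((λu. 4) 6) | E={q↦3} | A=∅ | R=[addR]]
step 5: [C=6 | E={q↦3} | A=∅ | R=[app :: addR]]
step 6: [C=(λu. 4) | E={q↦3} | A=[6] | R=[addR]]
step 7: [C=4 | E={u↦6, q↦3} | A=∅ | R=[addR]]
step 8: [C=(let v = 1 in 4) | E=∅ | A=∅ | R=[addL(4)]]
step 9: [C=1 | E=∅ | A=∅ | R=[let v :: addL(4)]]
step 10: [C=4 | E={v↦1} | A=∅ | R=[addL(4)]]
→ final value 8

Answer: 8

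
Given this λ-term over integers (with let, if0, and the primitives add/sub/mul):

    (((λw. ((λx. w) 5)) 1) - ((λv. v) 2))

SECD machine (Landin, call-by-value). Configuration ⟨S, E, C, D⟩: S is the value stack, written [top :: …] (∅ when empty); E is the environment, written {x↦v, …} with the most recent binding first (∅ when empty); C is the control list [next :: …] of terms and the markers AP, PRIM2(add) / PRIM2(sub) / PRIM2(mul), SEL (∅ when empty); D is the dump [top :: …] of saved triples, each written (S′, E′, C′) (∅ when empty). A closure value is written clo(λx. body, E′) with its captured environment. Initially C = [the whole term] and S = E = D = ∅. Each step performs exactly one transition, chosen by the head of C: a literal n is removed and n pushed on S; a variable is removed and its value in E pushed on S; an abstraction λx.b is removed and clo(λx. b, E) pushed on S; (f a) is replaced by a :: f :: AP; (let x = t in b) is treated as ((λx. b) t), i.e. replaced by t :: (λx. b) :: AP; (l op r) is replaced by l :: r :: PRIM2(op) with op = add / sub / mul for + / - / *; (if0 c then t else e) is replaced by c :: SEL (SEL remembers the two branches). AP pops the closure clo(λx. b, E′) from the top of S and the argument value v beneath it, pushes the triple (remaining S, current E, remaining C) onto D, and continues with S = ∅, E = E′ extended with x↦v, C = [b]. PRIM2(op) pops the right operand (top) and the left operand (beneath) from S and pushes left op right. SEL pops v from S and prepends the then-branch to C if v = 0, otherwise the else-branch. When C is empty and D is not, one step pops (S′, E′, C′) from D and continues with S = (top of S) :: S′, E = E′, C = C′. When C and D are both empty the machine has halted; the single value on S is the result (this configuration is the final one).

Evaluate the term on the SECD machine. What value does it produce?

step 0: ⟨S=∅; E=∅; C=[(((λw. ((λx. w) 5)) 1) - ((λv. v) 2))]; D=∅⟩
step 1: ⟨S=∅; E=∅; C=[((λw. ((λx. w) 5)) 1) :: ((λv. v) 2) :: PRIM2(sub)]; D=∅⟩
step 2: ⟨S=∅; E=∅; C=[1 :: (λw. ((λx. w) 5)) :: AP :: ((λv. v) 2) :: PRIM2(sub)]; D=∅⟩
step 3: ⟨S=[1]; E=∅; C=[(λw. ((λx. w) 5)) :: AP :: ((λv. v) 2) :: PRIM2(sub)]; D=∅⟩
step 4: ⟨S=[clo(λw. ((λx. w) 5), ∅) :: 1]; E=∅; C=[AP :: ((λv. v) 2) :: PRIM2(sub)]; D=∅⟩
step 5: ⟨S=∅; E={w↦1}; C=[((λx. w) 5)]; D=[(∅, ∅, [((λv. v) 2) :: PRIM2(sub)])]⟩
step 6: ⟨S=∅; E={w↦1}; C=[5 :: (λx. w) :: AP]; D=[(∅, ∅, [((λv. v) 2) :: PRIM2(sub)])]⟩
step 7: ⟨S=[5]; E={w↦1}; C=[(λx. w) :: AP]; D=[(∅, ∅, [((λv. v) 2) :: PRIM2(sub)])]⟩
step 8: ⟨S=[clo(λx. w, {w↦1}) :: 5]; E={w↦1}; C=[AP]; D=[(∅, ∅, [((λv. v) 2) :: PRIM2(sub)])]⟩
step 9: ⟨S=∅; E={x↦5, w↦1}; C=[w]; D=[(∅, {w↦1}, ∅) :: (∅, ∅, [((λv. v) 2) :: PRIM2(sub)])]⟩
step 10: ⟨S=[1]; E={x↦5, w↦1}; C=∅; D=[(∅, {w↦1}, ∅) :: (∅, ∅, [((λv. v) 2) :: PRIM2(sub)])]⟩
step 11: ⟨S=[1]; E={w↦1}; C=∅; D=[(∅, ∅, [((λv. v) 2) :: PRIM2(sub)])]⟩
step 12: ⟨S=[1]; E=∅; C=[((λv. v) 2) :: PRIM2(sub)]; D=∅⟩
step 13: ⟨S=[1]; E=∅; C=[2 :: (λv. v) :: AP :: PRIM2(sub)]; D=∅⟩
step 14: ⟨S=[2 :: 1]; E=∅; C=[(λv. v) :: AP :: PRIM2(sub)]; D=∅⟩
step 15: ⟨S=[clo(λv. v, ∅) :: 2 :: 1]; E=∅; C=[AP :: PRIM2(sub)]; D=∅⟩
step 16: ⟨S=∅; E={v↦2}; C=[v]; D=[([1], ∅, [PRIM2(sub)])]⟩
step 17: ⟨S=[2]; E={v↦2}; C=∅; D=[([1], ∅, [PRIM2(sub)])]⟩
step 18: ⟨S=[2 :: 1]; E=∅; C=[PRIM2(sub)]; D=∅⟩
step 19: ⟨S=[-1]; E=∅; C=∅; D=∅⟩
→ final value -1

Answer: -1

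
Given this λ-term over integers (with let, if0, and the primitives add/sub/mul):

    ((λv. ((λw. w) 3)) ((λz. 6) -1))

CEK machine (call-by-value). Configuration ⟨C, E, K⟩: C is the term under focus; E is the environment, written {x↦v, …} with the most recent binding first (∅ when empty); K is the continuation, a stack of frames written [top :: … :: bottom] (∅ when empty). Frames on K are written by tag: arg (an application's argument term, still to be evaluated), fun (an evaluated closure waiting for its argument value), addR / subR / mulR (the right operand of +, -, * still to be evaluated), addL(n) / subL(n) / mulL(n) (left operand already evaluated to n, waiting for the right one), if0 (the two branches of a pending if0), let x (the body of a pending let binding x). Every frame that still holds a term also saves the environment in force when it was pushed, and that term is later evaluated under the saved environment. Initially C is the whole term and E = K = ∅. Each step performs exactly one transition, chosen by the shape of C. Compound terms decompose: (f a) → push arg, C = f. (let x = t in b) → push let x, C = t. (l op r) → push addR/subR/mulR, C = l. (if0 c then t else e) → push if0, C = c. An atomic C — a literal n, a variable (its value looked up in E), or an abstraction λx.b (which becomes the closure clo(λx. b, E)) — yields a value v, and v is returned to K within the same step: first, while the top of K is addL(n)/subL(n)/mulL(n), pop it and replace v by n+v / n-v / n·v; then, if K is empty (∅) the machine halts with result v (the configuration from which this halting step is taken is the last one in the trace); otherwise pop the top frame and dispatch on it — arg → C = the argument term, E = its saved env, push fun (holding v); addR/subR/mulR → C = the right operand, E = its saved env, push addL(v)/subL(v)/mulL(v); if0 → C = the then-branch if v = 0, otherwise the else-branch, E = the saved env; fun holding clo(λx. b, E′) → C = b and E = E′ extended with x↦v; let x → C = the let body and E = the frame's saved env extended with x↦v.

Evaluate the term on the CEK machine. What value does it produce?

step 0: [C=((λv. ((λw. w) 3)) ((λz. 6) -1)) | E=∅ | K=∅]
step 1: [C=(λv. ((λw. w) 3)) | E=∅ | K=[arg]]
step 2: [C=((λz. 6) -1) | E=∅ | K=[fun]]
step 3: [C=(λz. 6) | E=∅ | K=[arg :: fun]]
step 4: [C=-1 | E=∅ | K=[fun :: fun]]
step 5: [C=6 | E={z↦-1} | K=[fun]]
step 6: [C=((λw. w) 3) | E={v↦6} | K=∅]
step 7: [C=(λw. w) | E={v↦6} | K=[arg]]
step 8: [C=3 | E={v↦6} | K=[fun]]
step 9: [C=w | E={w↦3, v↦6} | K=∅]
→ final value 3

Answer: 3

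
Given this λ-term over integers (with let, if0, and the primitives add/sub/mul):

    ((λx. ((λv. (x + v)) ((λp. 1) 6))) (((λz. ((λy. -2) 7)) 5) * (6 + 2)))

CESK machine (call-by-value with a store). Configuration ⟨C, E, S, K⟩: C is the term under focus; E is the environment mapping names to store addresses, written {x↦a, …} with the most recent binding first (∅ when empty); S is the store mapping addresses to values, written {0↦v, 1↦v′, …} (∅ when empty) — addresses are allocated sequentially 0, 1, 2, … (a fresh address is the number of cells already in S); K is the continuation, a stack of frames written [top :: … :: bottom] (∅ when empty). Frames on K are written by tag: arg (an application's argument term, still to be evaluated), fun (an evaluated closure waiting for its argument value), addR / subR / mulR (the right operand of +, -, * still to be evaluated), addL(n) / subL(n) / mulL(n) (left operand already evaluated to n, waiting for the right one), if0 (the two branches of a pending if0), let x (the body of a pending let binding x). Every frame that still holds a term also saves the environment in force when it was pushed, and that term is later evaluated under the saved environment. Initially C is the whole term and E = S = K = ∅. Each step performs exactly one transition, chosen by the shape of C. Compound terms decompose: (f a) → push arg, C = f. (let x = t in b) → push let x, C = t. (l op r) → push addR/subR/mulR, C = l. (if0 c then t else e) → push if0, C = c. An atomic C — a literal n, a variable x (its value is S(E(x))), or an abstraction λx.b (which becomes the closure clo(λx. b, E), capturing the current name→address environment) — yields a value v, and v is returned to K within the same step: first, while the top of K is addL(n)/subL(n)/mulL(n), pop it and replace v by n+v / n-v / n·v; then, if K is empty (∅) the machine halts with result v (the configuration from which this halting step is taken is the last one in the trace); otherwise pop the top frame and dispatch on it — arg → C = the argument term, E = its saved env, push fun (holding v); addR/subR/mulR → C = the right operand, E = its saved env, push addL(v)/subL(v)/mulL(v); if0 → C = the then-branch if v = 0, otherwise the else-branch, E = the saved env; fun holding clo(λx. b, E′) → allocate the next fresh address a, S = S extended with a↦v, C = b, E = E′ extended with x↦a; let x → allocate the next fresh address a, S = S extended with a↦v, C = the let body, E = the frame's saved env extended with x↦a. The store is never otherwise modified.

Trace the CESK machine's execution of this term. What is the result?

Answer: -15

Derivation:
[0] [C=((λx. ((λv. (x + v)) ((λp. 1) 6))) (((λz. ((λy. -2) 7)) 5) * (6 + 2))) | E=∅ | S=∅ | K=∅]
[1] [C=(λx. ((λv. (x + v)) ((λp. 1) 6))) | E=∅ | S=∅ | K=[arg]]
[2] [C=(((λz. ((λy. -2) 7)) 5) * (6 + 2)) | E=∅ | S=∅ | K=[fun]]
[3] [C=((λz. ((λy. -2) 7)) 5) | E=∅ | S=∅ | K=[mulR :: fun]]
[4] [C=(λz. ((λy. -2) 7)) | E=∅ | S=∅ | K=[arg :: mulR :: fun]]
[5] [C=5 | E=∅ | S=∅ | K=[fun :: mulR :: fun]]
[6] [C=((λy. -2) 7) | E={z↦0} | S={0↦5} | K=[mulR :: fun]]
[7] [C=(λy. -2) | E={z↦0} | S={0↦5} | K=[arg :: mulR :: fun]]
[8] [C=7 | E={z↦0} | S={0↦5} | K=[fun :: mulR :: fun]]
[9] [C=-2 | E={y↦1, z↦0} | S={0↦5, 1↦7} | K=[mulR :: fun]]
[10] [C=(6 + 2) | E=∅ | S={0↦5, 1↦7} | K=[mulL(-2) :: fun]]
[11] [C=6 | E=∅ | S={0↦5, 1↦7} | K=[addR :: mulL(-2) :: fun]]
[12] [C=2 | E=∅ | S={0↦5, 1↦7} | K=[addL(6) :: mulL(-2) :: fun]]
[13] [C=((λv. (x + v)) ((λp. 1) 6)) | E={x↦2} | S={0↦5, 1↦7, 2↦-16} | K=∅]
[14] [C=(λv. (x + v)) | E={x↦2} | S={0↦5, 1↦7, 2↦-16} | K=[arg]]
[15] [C=((λp. 1) 6) | E={x↦2} | S={0↦5, 1↦7, 2↦-16} | K=[fun]]
[16] [C=(λp. 1) | E={x↦2} | S={0↦5, 1↦7, 2↦-16} | K=[arg :: fun]]
[17] [C=6 | E={x↦2} | S={0↦5, 1↦7, 2↦-16} | K=[fun :: fun]]
[18] [C=1 | E={p↦3, x↦2} | S={0↦5, 1↦7, 2↦-16, 3↦6} | K=[fun]]
[19] [C=(x + v) | E={v↦4, x↦2} | S={0↦5, 1↦7, 2↦-16, 3↦6, 4↦1} | K=∅]
[20] [C=x | E={v↦4, x↦2} | S={0↦5, 1↦7, 2↦-16, 3↦6, 4↦1} | K=[addR]]
[21] [C=v | E={v↦4, x↦2} | S={0↦5, 1↦7, 2↦-16, 3↦6, 4↦1} | K=[addL(-16)]]
→ final value -15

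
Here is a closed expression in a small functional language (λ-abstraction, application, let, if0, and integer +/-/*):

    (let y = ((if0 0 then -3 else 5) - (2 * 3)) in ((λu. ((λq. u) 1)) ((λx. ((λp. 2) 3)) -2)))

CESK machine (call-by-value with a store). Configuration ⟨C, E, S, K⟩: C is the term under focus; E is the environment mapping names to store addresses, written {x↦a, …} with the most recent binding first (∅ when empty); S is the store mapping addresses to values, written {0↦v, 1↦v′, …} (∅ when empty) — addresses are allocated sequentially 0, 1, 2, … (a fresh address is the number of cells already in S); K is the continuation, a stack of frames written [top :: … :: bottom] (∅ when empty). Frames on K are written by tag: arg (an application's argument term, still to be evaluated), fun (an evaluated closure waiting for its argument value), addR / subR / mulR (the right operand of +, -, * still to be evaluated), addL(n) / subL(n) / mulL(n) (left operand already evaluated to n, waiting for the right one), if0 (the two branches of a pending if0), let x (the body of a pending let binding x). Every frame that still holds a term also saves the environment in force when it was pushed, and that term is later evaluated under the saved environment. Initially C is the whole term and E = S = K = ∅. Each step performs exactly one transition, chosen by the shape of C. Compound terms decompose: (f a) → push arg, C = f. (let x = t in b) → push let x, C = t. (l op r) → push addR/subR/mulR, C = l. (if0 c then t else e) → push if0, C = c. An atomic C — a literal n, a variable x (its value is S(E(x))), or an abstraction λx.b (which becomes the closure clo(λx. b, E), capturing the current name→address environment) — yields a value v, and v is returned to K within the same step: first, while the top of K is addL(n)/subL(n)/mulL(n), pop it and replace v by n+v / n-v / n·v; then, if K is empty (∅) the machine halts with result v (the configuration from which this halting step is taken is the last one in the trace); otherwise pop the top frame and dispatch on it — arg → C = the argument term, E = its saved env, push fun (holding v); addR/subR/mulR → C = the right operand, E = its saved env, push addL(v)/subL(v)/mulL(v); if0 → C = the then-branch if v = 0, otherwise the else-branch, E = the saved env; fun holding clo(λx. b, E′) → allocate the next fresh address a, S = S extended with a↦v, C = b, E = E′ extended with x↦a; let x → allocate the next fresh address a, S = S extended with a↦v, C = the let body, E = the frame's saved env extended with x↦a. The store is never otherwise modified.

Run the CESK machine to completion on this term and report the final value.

t=0: <C=(let y = ((if0 0 then -3 else 5) - (2 * 3)) in ((λu. ((λq. u) 1)) ((λx. ((λp. 2) 3)) -2))), E=∅, S=∅, K=∅>
t=1: <C=((if0 0 then -3 else 5) - (2 * 3)), E=∅, S=∅, K=[let y]>
t=2: <C=(if0 0 then -3 else 5), E=∅, S=∅, K=[subR :: let y]>
t=3: <C=0, E=∅, S=∅, K=[if0 :: subR :: let y]>
t=4: <C=-3, E=∅, S=∅, K=[subR :: let y]>
t=5: <C=(2 * 3), E=∅, S=∅, K=[subL(-3) :: let y]>
t=6: <C=2, E=∅, S=∅, K=[mulR :: subL(-3) :: let y]>
t=7: <C=3, E=∅, S=∅, K=[mulL(2) :: subL(-3) :: let y]>
t=8: <C=((λu. ((λq. u) 1)) ((λx. ((λp. 2) 3)) -2)), E={y↦0}, S={0↦-9}, K=∅>
t=9: <C=(λu. ((λq. u) 1)), E={y↦0}, S={0↦-9}, K=[arg]>
t=10: <C=((λx. ((λp. 2) 3)) -2), E={y↦0}, S={0↦-9}, K=[fun]>
t=11: <C=(λx. ((λp. 2) 3)), E={y↦0}, S={0↦-9}, K=[arg :: fun]>
t=12: <C=-2, E={y↦0}, S={0↦-9}, K=[fun :: fun]>
t=13: <C=((λp. 2) 3), E={x↦1, y↦0}, S={0↦-9, 1↦-2}, K=[fun]>
t=14: <C=(λp. 2), E={x↦1, y↦0}, S={0↦-9, 1↦-2}, K=[arg :: fun]>
t=15: <C=3, E={x↦1, y↦0}, S={0↦-9, 1↦-2}, K=[fun :: fun]>
t=16: <C=2, E={p↦2, x↦1, y↦0}, S={0↦-9, 1↦-2, 2↦3}, K=[fun]>
t=17: <C=((λq. u) 1), E={u↦3, y↦0}, S={0↦-9, 1↦-2, 2↦3, 3↦2}, K=∅>
t=18: <C=(λq. u), E={u↦3, y↦0}, S={0↦-9, 1↦-2, 2↦3, 3↦2}, K=[arg]>
t=19: <C=1, E={u↦3, y↦0}, S={0↦-9, 1↦-2, 2↦3, 3↦2}, K=[fun]>
t=20: <C=u, E={q↦4, u↦3, y↦0}, S={0↦-9, 1↦-2, 2↦3, 3↦2, 4↦1}, K=∅>
→ final value 2

Answer: 2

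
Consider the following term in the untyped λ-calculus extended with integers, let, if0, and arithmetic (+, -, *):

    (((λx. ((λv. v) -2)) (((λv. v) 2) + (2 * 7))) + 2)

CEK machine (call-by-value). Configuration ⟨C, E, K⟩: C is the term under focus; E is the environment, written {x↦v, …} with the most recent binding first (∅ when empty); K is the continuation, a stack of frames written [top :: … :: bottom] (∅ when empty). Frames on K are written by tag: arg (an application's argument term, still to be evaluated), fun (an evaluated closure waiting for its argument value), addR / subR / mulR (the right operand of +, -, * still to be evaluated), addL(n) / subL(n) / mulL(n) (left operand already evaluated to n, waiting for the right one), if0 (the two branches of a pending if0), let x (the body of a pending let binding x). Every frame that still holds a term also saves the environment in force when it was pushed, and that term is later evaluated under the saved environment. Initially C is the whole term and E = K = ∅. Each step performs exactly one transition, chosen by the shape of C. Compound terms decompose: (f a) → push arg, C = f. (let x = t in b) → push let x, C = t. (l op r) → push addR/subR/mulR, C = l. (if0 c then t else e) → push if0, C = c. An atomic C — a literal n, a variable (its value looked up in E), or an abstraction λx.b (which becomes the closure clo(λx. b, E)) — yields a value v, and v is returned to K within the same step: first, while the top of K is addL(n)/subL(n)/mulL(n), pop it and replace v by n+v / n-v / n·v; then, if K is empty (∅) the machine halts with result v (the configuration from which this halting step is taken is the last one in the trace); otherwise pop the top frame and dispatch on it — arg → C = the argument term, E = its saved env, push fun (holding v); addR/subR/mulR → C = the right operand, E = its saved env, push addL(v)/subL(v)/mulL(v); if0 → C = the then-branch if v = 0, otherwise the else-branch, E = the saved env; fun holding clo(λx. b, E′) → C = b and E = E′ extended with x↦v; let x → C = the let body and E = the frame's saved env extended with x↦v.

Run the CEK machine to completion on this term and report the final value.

[0] ⟨C=(((λx. ((λv. v) -2)) (((λv. v) 2) + (2 * 7))) + 2); E=∅; K=∅⟩
[1] ⟨C=((λx. ((λv. v) -2)) (((λv. v) 2) + (2 * 7))); E=∅; K=[addR]⟩
[2] ⟨C=(λx. ((λv. v) -2)); E=∅; K=[arg :: addR]⟩
[3] ⟨C=(((λv. v) 2) + (2 * 7)); E=∅; K=[fun :: addR]⟩
[4] ⟨C=((λv. v) 2); E=∅; K=[addR :: fun :: addR]⟩
[5] ⟨C=(λv. v); E=∅; K=[arg :: addR :: fun :: addR]⟩
[6] ⟨C=2; E=∅; K=[fun :: addR :: fun :: addR]⟩
[7] ⟨C=v; E={v↦2}; K=[addR :: fun :: addR]⟩
[8] ⟨C=(2 * 7); E=∅; K=[addL(2) :: fun :: addR]⟩
[9] ⟨C=2; E=∅; K=[mulR :: addL(2) :: fun :: addR]⟩
[10] ⟨C=7; E=∅; K=[mulL(2) :: addL(2) :: fun :: addR]⟩
[11] ⟨C=((λv. v) -2); E={x↦16}; K=[addR]⟩
[12] ⟨C=(λv. v); E={x↦16}; K=[arg :: addR]⟩
[13] ⟨C=-2; E={x↦16}; K=[fun :: addR]⟩
[14] ⟨C=v; E={v↦-2, x↦16}; K=[addR]⟩
[15] ⟨C=2; E=∅; K=[addL(-2)]⟩
→ final value 0

Answer: 0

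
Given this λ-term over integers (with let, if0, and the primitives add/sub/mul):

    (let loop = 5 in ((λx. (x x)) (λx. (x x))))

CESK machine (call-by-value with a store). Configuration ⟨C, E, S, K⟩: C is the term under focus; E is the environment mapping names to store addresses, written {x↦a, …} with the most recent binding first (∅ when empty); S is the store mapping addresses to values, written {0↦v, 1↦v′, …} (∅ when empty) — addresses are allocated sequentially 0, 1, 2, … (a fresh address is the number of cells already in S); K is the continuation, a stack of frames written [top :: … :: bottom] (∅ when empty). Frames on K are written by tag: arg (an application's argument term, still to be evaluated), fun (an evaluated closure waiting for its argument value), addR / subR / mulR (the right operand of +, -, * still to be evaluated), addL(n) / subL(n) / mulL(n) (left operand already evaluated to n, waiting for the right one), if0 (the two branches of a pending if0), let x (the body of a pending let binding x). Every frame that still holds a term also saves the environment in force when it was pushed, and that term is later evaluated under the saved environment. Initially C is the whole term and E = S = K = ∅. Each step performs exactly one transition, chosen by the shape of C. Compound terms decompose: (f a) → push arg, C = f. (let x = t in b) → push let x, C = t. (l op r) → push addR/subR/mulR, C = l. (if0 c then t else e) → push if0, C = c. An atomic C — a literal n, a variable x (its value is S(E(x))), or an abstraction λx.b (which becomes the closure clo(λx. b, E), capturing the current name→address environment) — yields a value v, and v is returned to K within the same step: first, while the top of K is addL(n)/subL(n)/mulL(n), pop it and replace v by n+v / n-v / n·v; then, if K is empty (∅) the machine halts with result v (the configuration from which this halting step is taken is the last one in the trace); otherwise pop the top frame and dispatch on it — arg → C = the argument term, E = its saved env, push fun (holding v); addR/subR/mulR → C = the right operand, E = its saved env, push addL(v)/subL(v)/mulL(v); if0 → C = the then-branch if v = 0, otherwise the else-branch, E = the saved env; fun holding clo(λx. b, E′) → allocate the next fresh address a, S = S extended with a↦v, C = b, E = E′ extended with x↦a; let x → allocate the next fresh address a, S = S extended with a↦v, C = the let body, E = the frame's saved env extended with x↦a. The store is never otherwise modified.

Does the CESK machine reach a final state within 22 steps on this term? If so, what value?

step 0: ⟨C=(let loop = 5 in ((λx. (x x)) (λx. (x x)))); E=∅; S=∅; K=∅⟩
step 1: ⟨C=5; E=∅; S=∅; K=[let loop]⟩
step 2: ⟨C=((λx. (x x)) (λx. (x x))); E={loop↦0}; S={0↦5}; K=∅⟩
step 3: ⟨C=(λx. (x x)); E={loop↦0}; S={0↦5}; K=[arg]⟩
step 4: ⟨C=(λx. (x x)); E={loop↦0}; S={0↦5}; K=[fun]⟩
step 5: ⟨C=(x x); E={x↦1, loop↦0}; S={0↦5, 1↦clo(λx. (x x), {loop↦0})}; K=∅⟩
step 6: ⟨C=x; E={x↦1, loop↦0}; S={0↦5, 1↦clo(λx. (x x), {loop↦0})}; K=[arg]⟩
step 7: ⟨C=x; E={x↦1, loop↦0}; S={0↦5, 1↦clo(λx. (x x), {loop↦0})}; K=[fun]⟩
step 8: ⟨C=(x x); E={x↦2, loop↦0}; S={0↦5, 1↦clo(λx. (x x), {loop↦0}), 2↦clo(λx. (x x), {loop↦0})}; K=∅⟩
step 9: ⟨C=x; E={x↦2, loop↦0}; S={0↦5, 1↦clo(λx. (x x), {loop↦0}), 2↦clo(λx. (x x), {loop↦0})}; K=[arg]⟩
step 10: ⟨C=x; E={x↦2, loop↦0}; S={0↦5, 1↦clo(λx. (x x), {loop↦0}), 2↦clo(λx. (x x), {loop↦0})}; K=[fun]⟩
step 11: ⟨C=(x x); E={x↦3, loop↦0}; S={0↦5, 1↦clo(λx. (x x), {loop↦0}), 2↦clo(λx. (x x), {loop↦0}), 3↦clo(λx. (x x), {loop↦0})}; K=∅⟩
step 12: ⟨C=x; E={x↦3, loop↦0}; S={0↦5, 1↦clo(λx. (x x), {loop↦0}), 2↦clo(λx. (x x), {loop↦0}), 3↦clo(λx. (x x), {loop↦0})}; K=[arg]⟩
step 13: ⟨C=x; E={x↦3, loop↦0}; S={0↦5, 1↦clo(λx. (x x), {loop↦0}), 2↦clo(λx. (x x), {loop↦0}), 3↦clo(λx. (x x), {loop↦0})}; K=[fun]⟩
step 14: ⟨C=(x x); E={x↦4, loop↦0}; S={0↦5, 1↦clo(λx. (x x), {loop↦0}), 2↦clo(λx. (x x), {loop↦0}), 3↦clo(λx. (x x), {loop↦0}), 4↦clo(λx. (x x), {loop↦0})}; K=∅⟩
step 15: ⟨C=x; E={x↦4, loop↦0}; S={0↦5, 1↦clo(λx. (x x), {loop↦0}), 2↦clo(λx. (x x), {loop↦0}), 3↦clo(λx. (x x), {loop↦0}), 4↦clo(λx. (x x), {loop↦0})}; K=[arg]⟩
step 16: ⟨C=x; E={x↦4, loop↦0}; S={0↦5, 1↦clo(λx. (x x), {loop↦0}), 2↦clo(λx. (x x), {loop↦0}), 3↦clo(λx. (x x), {loop↦0}), 4↦clo(λx. (x x), {loop↦0})}; K=[fun]⟩
step 17: ⟨C=(x x); E={x↦5, loop↦0}; S={0↦5, 1↦clo(λx. (x x), {loop↦0}), 2↦clo(λx. (x x), {loop↦0}), 3↦clo(λx. (x x), {loop↦0}), 4↦clo(λx. (x x), {loop↦0}), 5↦clo(λx. (x x), {loop↦0})}; K=∅⟩
step 18: ⟨C=x; E={x↦5, loop↦0}; S={0↦5, 1↦clo(λx. (x x), {loop↦0}), 2↦clo(λx. (x x), {loop↦0}), 3↦clo(λx. (x x), {loop↦0}), 4↦clo(λx. (x x), {loop↦0}), 5↦clo(λx. (x x), {loop↦0})}; K=[arg]⟩
step 19: ⟨C=x; E={x↦5, loop↦0}; S={0↦5, 1↦clo(λx. (x x), {loop↦0}), 2↦clo(λx. (x x), {loop↦0}), 3↦clo(λx. (x x), {loop↦0}), 4↦clo(λx. (x x), {loop↦0}), 5↦clo(λx. (x x), {loop↦0})}; K=[fun]⟩
step 20: ⟨C=(x x); E={x↦6, loop↦0}; S={0↦5, 1↦clo(λx. (x x), {loop↦0}), 2↦clo(λx. (x x), {loop↦0}), 3↦clo(λx. (x x), {loop↦0}), 4↦clo(λx. (x x), {loop↦0}), 5↦clo(λx. (x x), {loop↦0}), 6↦clo(λx. (x x), {loop↦0})}; K=∅⟩
step 21: ⟨C=x; E={x↦6, loop↦0}; S={0↦5, 1↦clo(λx. (x x), {loop↦0}), 2↦clo(λx. (x x), {loop↦0}), 3↦clo(λx. (x x), {loop↦0}), 4↦clo(λx. (x x), {loop↦0}), 5↦clo(λx. (x x), {loop↦0}), 6↦clo(λx. (x x), {loop↦0})}; K=[arg]⟩
step 22: ⟨C=x; E={x↦6, loop↦0}; S={0↦5, 1↦clo(λx. (x x), {loop↦0}), 2↦clo(λx. (x x), {loop↦0}), 3↦clo(λx. (x x), {loop↦0}), 4↦clo(λx. (x x), {loop↦0}), 5↦clo(λx. (x x), {loop↦0}), 6↦clo(λx. (x x), {loop↦0})}; K=[fun]⟩
→ 22 transitions taken and the configuration is still not final: no result within 22 steps

Answer: DIVERGES (no final state within 22 steps)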